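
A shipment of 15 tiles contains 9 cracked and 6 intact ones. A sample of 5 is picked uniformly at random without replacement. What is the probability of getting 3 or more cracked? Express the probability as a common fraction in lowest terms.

Total selections: C(15,5) = 3003.
Favorable selections (3 or more cracked): C(9,3)·C(6,2) + C(9,4)·C(6,1) + C(9,5)·C(6,0) = 1260 + 756 + 126 = 2142.
Probability = 2142/3003 = 102/143.

102/143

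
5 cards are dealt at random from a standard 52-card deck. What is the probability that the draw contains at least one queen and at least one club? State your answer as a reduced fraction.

There are C(52,5) = 2598960 possible draws.
By inclusion-exclusion on the complements, draws missing all queens or all clubs: C(48,5) + C(39,5) − C(36,5) = 1712304 + 575757 − 376992 = 1911069.
So draws with at least one of each: 2598960 − 1911069 = 687891, probability 687891/2598960 = 229297/866320.

229297/866320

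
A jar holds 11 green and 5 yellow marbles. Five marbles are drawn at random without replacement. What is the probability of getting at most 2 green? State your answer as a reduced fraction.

There are C(16,5) = 4368 ways to choose the 5.
Favorable selections (at most 2 green): C(11,0)·C(5,5) + C(11,1)·C(5,4) + C(11,2)·C(5,3) = 1 + 55 + 550 = 606.
Probability = 606/4368 = 101/728.

101/728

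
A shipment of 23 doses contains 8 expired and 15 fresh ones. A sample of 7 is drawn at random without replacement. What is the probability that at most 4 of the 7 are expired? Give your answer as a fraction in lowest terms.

12571/12903

Total selections: C(23,7) = 245157.
Count the complement (more than 4 expired): C(8,5)·C(15,2) + C(8,6)·C(15,1) + C(8,7)·C(15,0) = 5880 + 420 + 8 = 6308.
Probability = 1 − 6308/245157 = 238849/245157 = 12571/12903.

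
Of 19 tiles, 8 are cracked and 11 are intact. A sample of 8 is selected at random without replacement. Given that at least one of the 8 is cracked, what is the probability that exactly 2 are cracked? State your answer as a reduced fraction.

Work in counts. Selections with at least one cracked: C(19,8) − C(11,8) = 75582 − 165 = 75417.
Of those, selections where exactly 2 are cracked: C(8,2)·C(11,6) = 28·462 = 12936.
Conditional probability = 12936/75417 = 4312/25139.

4312/25139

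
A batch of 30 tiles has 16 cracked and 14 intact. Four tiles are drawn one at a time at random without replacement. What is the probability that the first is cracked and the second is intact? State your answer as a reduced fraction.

112/435

Multiply the conditional probabilities at each draw: 16/30 · 14/29 = 224/870 = 112/435.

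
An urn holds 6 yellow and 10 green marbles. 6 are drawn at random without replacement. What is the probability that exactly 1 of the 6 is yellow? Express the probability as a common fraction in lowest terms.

27/143

There are C(16,6) = 8008 ways to choose 6 from 16.
Selections with exactly 1 yellow: choose 1 of the 6 yellow and 5 of the 10 green, C(6,1)·C(10,5) = 6·252 = 1512.
Probability = 1512/8008 = 27/143.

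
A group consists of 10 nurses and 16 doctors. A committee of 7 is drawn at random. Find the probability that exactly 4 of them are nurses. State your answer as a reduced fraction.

588/3289

The sample space is all 7-subsets of the 26: C(26,7) = 657800.
Selections with exactly 4 nurses: choose 4 of the 10 nurses and 3 of the 16 doctors, C(10,4)·C(16,3) = 210·560 = 117600.
Probability = 117600/657800 = 588/3289.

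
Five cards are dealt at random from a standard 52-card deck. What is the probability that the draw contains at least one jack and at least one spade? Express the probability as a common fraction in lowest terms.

There are C(52,5) = 2598960 possible draws.
By inclusion-exclusion on the complements, draws missing all jacks or all spades: C(48,5) + C(39,5) − C(36,5) = 1712304 + 575757 − 376992 = 1911069.
So draws with at least one of each: 2598960 − 1911069 = 687891, probability 687891/2598960 = 229297/866320.

229297/866320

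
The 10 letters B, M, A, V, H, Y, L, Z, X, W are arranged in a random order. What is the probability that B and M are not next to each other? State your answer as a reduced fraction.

There are 10! = 3628800 arrangements.
Arrangements with B and M adjacent: 2·9! = 725760.
So not adjacent: 3628800 − 725760 = 2903040, probability 2903040/3628800 = 4/5.

4/5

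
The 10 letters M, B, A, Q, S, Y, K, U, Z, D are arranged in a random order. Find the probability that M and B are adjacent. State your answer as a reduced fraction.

1/5

There are 10! = 3628800 arrangements.
Treat M and B as a block: 9! arrangements of the blocks × 2 orders within the block = 2·362880 = 725760.
Probability = 725760/3628800 = 1/5.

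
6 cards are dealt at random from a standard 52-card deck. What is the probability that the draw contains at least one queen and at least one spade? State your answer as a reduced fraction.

There are C(52,6) = 20358520 possible draws.
By inclusion-exclusion on the complements, draws missing all queens or all spades: C(48,6) + C(39,6) − C(36,6) = 12271512 + 3262623 − 1947792 = 13586343.
So draws with at least one of each: 20358520 − 13586343 = 6772177, probability 6772177/20358520.

6772177/20358520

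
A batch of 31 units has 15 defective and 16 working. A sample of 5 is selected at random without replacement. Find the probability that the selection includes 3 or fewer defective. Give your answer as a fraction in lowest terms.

There are C(31,5) = 169911 ways to choose the 5.
Favorable selections (3 or fewer defective): C(15,0)·C(16,5) + C(15,1)·C(16,4) + C(15,2)·C(16,3) + C(15,3)·C(16,2) = 4368 + 27300 + 58800 + 54600 = 145068.
Probability = 145068/169911 = 6908/8091.

6908/8091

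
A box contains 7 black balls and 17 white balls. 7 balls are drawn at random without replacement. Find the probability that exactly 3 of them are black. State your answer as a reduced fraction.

20825/86526

Total number of selections: C(24,7) = 346104.
Selections with exactly 3 black: choose 3 of the 7 black and 4 of the 17 white, C(7,3)·C(17,4) = 35·2380 = 83300.
Probability = 83300/346104 = 20825/86526.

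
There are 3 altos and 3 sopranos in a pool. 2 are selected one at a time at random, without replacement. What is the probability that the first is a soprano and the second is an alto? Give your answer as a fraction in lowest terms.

3/10

Multiply the conditional probabilities at each draw: 3/6 · 3/5 = 9/30 = 3/10.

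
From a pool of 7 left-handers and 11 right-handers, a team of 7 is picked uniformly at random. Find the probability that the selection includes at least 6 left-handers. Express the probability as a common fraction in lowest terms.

1/408

There are C(18,7) = 31824 ways to choose the 7.
Favorable selections (at least 6 left-handers): C(7,6)·C(11,1) + C(7,7)·C(11,0) = 77 + 1 = 78.
Probability = 78/31824 = 1/408.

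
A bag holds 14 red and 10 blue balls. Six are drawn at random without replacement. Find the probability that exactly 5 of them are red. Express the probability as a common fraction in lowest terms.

There are C(24,6) = 134596 ways to choose 6 from 24.
Selections with exactly 5 red: choose 5 of the 14 red and 1 of the 10 blue, C(14,5)·C(10,1) = 2002·10 = 20020.
Probability = 20020/134596 = 65/437.

65/437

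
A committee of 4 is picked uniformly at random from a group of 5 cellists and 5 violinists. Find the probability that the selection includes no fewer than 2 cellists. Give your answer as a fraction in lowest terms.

31/42

Total selections: C(10,4) = 210.
Count the complement (fewer than 2 cellists): C(5,0)·C(5,4) + C(5,1)·C(5,3) = 5 + 50 = 55.
Probability = 1 − 55/210 = 155/210 = 31/42.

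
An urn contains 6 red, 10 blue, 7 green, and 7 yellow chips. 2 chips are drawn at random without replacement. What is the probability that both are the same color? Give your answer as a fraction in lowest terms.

There are C(30,2) = 435 ways to draw 2 chips.
All same color: C(6,2) + C(10,2) + C(7,2) + C(7,2) = 15 + 45 + 21 + 21 = 102.
Probability = 102/435 = 34/145.

34/145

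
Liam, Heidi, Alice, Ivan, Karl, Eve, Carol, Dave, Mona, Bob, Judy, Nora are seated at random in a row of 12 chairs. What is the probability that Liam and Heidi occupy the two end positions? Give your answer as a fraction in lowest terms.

There are 12! = 479001600 arrangements.
Place Liam and Heidi at the ends in 2 ways, arrange the remaining 10 in 10! = 3628800 ways: 2·3628800 = 7257600.
Probability = 7257600/479001600 = 1/66.

1/66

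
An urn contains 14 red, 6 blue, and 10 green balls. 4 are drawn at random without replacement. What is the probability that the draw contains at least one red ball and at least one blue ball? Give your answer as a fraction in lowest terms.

There are C(30,4) = 27405 possible draws.
By inclusion-exclusion on the complements, draws missing all red or all blue: C(16,4) + C(24,4) − C(10,4) = 1820 + 10626 − 210 = 12236.
So draws with at least one of each: 27405 − 12236 = 15169, probability 15169/27405 = 2167/3915.

2167/3915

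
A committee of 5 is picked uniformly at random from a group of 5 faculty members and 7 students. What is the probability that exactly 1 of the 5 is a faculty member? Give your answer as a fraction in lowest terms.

Total number of selections: C(12,5) = 792.
Selections with exactly 1 faculty member: choose 1 of the 5 faculty members and 4 of the 7 students, C(5,1)·C(7,4) = 5·35 = 175.
Probability = 175/792.

175/792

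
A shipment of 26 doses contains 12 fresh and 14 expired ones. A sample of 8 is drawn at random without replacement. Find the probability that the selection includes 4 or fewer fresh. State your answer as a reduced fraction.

There are C(26,8) = 1562275 ways to choose the 8.
Count the complement (more than 4 fresh): C(12,5)·C(14,3) + C(12,6)·C(14,2) + C(12,7)·C(14,1) + C(12,8)·C(14,0) = 288288 + 84084 + 11088 + 495 = 383955.
Probability = 1 − 383955/1562275 = 1178320/1562275 = 1648/2185.

1648/2185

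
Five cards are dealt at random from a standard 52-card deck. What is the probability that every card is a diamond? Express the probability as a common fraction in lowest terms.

33/66640

There are C(52,5) = 2598960 possible 5-card hands.
Hands that are all diamonds: C(13,5) = 1287.
Probability = 1287/2598960 = 33/66640.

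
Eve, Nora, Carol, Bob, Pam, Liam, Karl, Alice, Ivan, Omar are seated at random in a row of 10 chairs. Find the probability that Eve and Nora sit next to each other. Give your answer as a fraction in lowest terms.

1/5

There are 10! = 3628800 arrangements.
Treat Eve and Nora as a block: 9! arrangements of the blocks × 2 orders within the block = 2·362880 = 725760.
Probability = 725760/3628800 = 1/5.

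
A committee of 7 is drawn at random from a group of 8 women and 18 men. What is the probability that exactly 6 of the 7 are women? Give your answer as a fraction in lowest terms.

There are C(26,7) = 657800 ways to choose 7 from 26.
Selections with exactly 6 women: choose 6 of the 8 women and 1 of the 18 men, C(8,6)·C(18,1) = 28·18 = 504.
Probability = 504/657800 = 63/82225.

63/82225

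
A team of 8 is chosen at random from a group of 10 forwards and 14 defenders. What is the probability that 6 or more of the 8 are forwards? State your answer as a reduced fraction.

2315/81719

There are C(24,8) = 735471 ways to choose the 8.
Favorable selections (6 or more forwards): C(10,6)·C(14,2) + C(10,7)·C(14,1) + C(10,8)·C(14,0) = 19110 + 1680 + 45 = 20835.
Probability = 20835/735471 = 2315/81719.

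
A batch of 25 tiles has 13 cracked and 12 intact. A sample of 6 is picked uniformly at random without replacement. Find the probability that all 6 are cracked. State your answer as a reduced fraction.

There are C(25,6) = 177100 possible selections.
Selections with all cracked: C(13,6) = 1716.
Probability = 1716/177100 = 39/4025.

39/4025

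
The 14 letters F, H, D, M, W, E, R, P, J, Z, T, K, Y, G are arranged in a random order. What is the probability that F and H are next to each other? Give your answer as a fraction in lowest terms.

There are 14! = 87178291200 arrangements.
Treat F and H as a block: 13! arrangements of the blocks × 2 orders within the block = 2·6227020800 = 12454041600.
Probability = 12454041600/87178291200 = 1/7.

1/7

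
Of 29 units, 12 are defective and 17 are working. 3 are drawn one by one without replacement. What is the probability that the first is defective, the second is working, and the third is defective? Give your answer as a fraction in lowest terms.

187/1827

Multiply the conditional probabilities at each draw: 12/29 · 17/28 · 11/27 = 2244/21924 = 187/1827.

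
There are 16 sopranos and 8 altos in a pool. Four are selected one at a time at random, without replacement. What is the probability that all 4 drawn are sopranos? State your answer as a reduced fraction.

130/759

Multiply the conditional probabilities at each draw: 16/24 · 15/23 · 14/22 · 13/21 = 43680/255024 = 130/759.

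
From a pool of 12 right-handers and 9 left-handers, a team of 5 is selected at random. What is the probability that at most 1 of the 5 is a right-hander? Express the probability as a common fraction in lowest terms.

There are C(21,5) = 20349 ways to choose the 5.
Favorable selections (at most 1 right-hander): C(12,0)·C(9,5) + C(12,1)·C(9,4) = 126 + 1512 = 1638.
Probability = 1638/20349 = 26/323.

26/323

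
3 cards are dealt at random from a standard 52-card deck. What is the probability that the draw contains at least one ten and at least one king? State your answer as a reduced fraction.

There are C(52,3) = 22100 possible draws.
By inclusion-exclusion on the complements, draws missing all tens or all kings: C(48,3) + C(48,3) − C(44,3) = 17296 + 17296 − 13244 = 21348.
So draws with at least one of each: 22100 − 21348 = 752, probability 752/22100 = 188/5525.

188/5525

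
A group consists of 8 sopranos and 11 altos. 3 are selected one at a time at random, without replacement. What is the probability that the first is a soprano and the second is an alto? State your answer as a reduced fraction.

Multiply the conditional probabilities at each draw: 8/19 · 11/18 = 88/342 = 44/171.

44/171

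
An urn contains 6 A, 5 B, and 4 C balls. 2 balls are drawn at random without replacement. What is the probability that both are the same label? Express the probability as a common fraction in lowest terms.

There are C(15,2) = 105 ways to draw 2 balls.
All same label: C(6,2) + C(5,2) + C(4,2) = 15 + 10 + 6 = 31.
Probability = 31/105.

31/105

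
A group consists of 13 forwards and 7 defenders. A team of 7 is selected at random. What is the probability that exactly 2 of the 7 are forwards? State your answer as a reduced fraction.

There are C(20,7) = 77520 ways to choose 7 from 20.
Selections with exactly 2 forwards: choose 2 of the 13 forwards and 5 of the 7 defenders, C(13,2)·C(7,5) = 78·21 = 1638.
Probability = 1638/77520 = 273/12920.

273/12920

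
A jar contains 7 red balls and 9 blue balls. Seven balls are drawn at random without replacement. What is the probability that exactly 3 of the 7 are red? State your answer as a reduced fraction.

The sample space is all 7-subsets of the 16: C(16,7) = 11440.
Selections with exactly 3 red: choose 3 of the 7 red and 4 of the 9 blue, C(7,3)·C(9,4) = 35·126 = 4410.
Probability = 4410/11440 = 441/1144.

441/1144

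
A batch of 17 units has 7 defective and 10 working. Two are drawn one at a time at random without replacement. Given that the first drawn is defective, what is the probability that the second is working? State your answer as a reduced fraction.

5/8

After removing one defective, 16 remain: 6 defective and 10 working.
So the probability the next is working is 10/16 = 5/8.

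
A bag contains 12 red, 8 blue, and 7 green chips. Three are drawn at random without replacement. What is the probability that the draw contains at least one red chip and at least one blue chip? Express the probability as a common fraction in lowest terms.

There are C(27,3) = 2925 possible draws.
By inclusion-exclusion on the complements, draws missing all red or all blue: C(15,3) + C(19,3) − C(7,3) = 455 + 969 − 35 = 1389.
So draws with at least one of each: 2925 − 1389 = 1536, probability 1536/2925 = 512/975.

512/975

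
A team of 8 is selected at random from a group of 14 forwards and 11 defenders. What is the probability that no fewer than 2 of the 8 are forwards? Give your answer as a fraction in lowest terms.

6526/6555

There are C(25,8) = 1081575 ways to choose the 8.
Count the complement (fewer than 2 forwards): C(14,0)·C(11,8) + C(14,1)·C(11,7) = 165 + 4620 = 4785.
Probability = 1 − 4785/1081575 = 1076790/1081575 = 6526/6555.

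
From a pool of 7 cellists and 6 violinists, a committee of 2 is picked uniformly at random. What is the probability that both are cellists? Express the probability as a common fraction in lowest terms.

There are C(13,2) = 78 possible selections.
Selections with all cellists: C(7,2) = 21.
Probability = 21/78 = 7/26.

7/26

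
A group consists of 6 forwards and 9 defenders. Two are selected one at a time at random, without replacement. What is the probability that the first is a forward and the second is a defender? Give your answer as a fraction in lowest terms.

Multiply the conditional probabilities at each draw: 6/15 · 9/14 = 54/210 = 9/35.

9/35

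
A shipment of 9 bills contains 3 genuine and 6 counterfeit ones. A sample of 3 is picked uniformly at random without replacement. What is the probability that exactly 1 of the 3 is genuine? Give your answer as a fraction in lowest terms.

15/28

The sample space is all 3-subsets of the 9: C(9,3) = 84.
Selections with exactly 1 genuine: choose 1 of the 3 genuine and 2 of the 6 counterfeit, C(3,1)·C(6,2) = 3·15 = 45.
Probability = 45/84 = 15/28.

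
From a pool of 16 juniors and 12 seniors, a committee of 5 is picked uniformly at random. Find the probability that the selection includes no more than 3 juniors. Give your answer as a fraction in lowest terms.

11/15

Total selections: C(28,5) = 98280.
Count the complement (more than 3 juniors): C(16,4)·C(12,1) + C(16,5)·C(12,0) = 21840 + 4368 = 26208.
Probability = 1 − 26208/98280 = 72072/98280 = 11/15.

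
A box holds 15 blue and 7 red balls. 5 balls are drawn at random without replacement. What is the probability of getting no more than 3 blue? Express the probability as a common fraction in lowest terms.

328/627

Total selections: C(22,5) = 26334.
Count the complement (more than 3 blue): C(15,4)·C(7,1) + C(15,5)·C(7,0) = 9555 + 3003 = 12558.
Probability = 1 − 12558/26334 = 13776/26334 = 328/627.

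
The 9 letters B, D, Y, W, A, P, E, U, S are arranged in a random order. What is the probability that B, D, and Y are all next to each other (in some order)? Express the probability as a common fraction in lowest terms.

There are 9! = 362880 arrangements.
Treat the three as one block: 7! placements × 3! orders within the block = 5040·6 = 30240.
Probability = 30240/362880 = 1/12.

1/12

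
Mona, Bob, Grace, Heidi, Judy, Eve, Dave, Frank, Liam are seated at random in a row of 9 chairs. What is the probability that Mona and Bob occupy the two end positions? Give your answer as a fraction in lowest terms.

There are 9! = 362880 arrangements.
Place Mona and Bob at the ends in 2 ways, arrange the remaining 7 in 7! = 5040 ways: 2·5040 = 10080.
Probability = 10080/362880 = 1/36.

1/36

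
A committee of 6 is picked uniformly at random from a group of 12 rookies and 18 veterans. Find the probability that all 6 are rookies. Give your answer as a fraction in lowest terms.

There are C(30,6) = 593775 possible selections.
Selections with all rookies: C(12,6) = 924.
Probability = 924/593775 = 44/28275.

44/28275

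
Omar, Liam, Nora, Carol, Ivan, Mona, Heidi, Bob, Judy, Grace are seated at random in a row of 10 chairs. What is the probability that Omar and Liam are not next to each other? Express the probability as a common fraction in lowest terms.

4/5

There are 10! = 3628800 arrangements.
Arrangements with Omar and Liam adjacent: 2·9! = 725760.
So not adjacent: 3628800 − 725760 = 2903040, probability 2903040/3628800 = 4/5.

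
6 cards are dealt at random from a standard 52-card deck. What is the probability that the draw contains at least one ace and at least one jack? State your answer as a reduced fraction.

718637/5089630

There are C(52,6) = 20358520 possible draws.
By inclusion-exclusion on the complements, draws missing all aces or all jacks: C(48,6) + C(48,6) − C(44,6) = 12271512 + 12271512 − 7059052 = 17483972.
So draws with at least one of each: 20358520 − 17483972 = 2874548, probability 2874548/20358520 = 718637/5089630.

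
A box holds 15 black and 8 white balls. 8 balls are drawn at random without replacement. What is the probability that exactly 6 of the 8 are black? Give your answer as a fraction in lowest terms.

There are C(23,8) = 490314 ways to choose 8 from 23.
Selections with exactly 6 black: choose 6 of the 15 black and 2 of the 8 white, C(15,6)·C(8,2) = 5005·28 = 140140.
Probability = 140140/490314 = 6370/22287.

6370/22287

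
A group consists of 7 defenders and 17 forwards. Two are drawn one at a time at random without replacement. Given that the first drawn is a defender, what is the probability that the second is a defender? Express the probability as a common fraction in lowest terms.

6/23

After removing one defender, 23 remain: 6 defenders and 17 forwards.
So the probability the next is a defender is 6/23.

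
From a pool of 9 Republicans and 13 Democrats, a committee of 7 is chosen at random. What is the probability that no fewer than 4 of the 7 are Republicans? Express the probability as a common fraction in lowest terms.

Total selections: C(22,7) = 170544.
Favorable selections (no fewer than 4 Republicans): C(9,4)·C(13,3) + C(9,5)·C(13,2) + C(9,6)·C(13,1) + C(9,7)·C(13,0) = 36036 + 9828 + 1092 + 36 = 46992.
Probability = 46992/170544 = 89/323.

89/323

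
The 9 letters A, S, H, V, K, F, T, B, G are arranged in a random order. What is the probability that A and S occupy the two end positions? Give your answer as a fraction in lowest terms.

There are 9! = 362880 arrangements.
Place A and S at the ends in 2 ways, arrange the remaining 7 in 7! = 5040 ways: 2·5040 = 10080.
Probability = 10080/362880 = 1/36.

1/36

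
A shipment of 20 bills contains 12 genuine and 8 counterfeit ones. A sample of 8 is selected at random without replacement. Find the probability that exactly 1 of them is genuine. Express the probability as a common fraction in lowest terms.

There are C(20,8) = 125970 ways to choose 8 from 20.
Selections with exactly 1 genuine: choose 1 of the 12 genuine and 7 of the 8 counterfeit, C(12,1)·C(8,7) = 12·8 = 96.
Probability = 96/125970 = 16/20995.

16/20995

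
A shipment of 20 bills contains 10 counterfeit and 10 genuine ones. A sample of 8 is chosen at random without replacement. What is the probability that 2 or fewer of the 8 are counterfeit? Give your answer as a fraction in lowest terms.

713/8398

There are C(20,8) = 125970 ways to choose the 8.
Favorable selections (2 or fewer counterfeit): C(10,0)·C(10,8) + C(10,1)·C(10,7) + C(10,2)·C(10,6) = 45 + 1200 + 9450 = 10695.
Probability = 10695/125970 = 713/8398.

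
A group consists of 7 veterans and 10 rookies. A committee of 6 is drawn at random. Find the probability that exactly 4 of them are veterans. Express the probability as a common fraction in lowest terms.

There are C(17,6) = 12376 ways to choose 6 from 17.
Selections with exactly 4 veterans: choose 4 of the 7 veterans and 2 of the 10 rookies, C(7,4)·C(10,2) = 35·45 = 1575.
Probability = 1575/12376 = 225/1768.

225/1768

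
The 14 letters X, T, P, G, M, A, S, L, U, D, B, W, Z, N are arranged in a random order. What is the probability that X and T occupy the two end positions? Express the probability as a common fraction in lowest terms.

1/91

There are 14! = 87178291200 arrangements.
Place X and T at the ends in 2 ways, arrange the remaining 12 in 12! = 479001600 ways: 2·479001600 = 958003200.
Probability = 958003200/87178291200 = 1/91.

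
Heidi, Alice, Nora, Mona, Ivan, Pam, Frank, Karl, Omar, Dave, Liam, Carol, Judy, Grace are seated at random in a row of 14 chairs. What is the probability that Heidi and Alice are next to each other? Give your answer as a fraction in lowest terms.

1/7

There are 14! = 87178291200 arrangements.
Treat Heidi and Alice as a block: 13! arrangements of the blocks × 2 orders within the block = 2·6227020800 = 12454041600.
Probability = 12454041600/87178291200 = 1/7.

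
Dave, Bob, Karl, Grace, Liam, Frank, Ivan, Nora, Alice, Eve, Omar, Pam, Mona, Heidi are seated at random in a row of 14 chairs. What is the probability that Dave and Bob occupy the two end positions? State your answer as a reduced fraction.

1/91

There are 14! = 87178291200 arrangements.
Place Dave and Bob at the ends in 2 ways, arrange the remaining 12 in 12! = 479001600 ways: 2·479001600 = 958003200.
Probability = 958003200/87178291200 = 1/91.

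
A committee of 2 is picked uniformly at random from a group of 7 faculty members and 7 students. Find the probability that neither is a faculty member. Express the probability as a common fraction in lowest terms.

There are C(14,2) = 91 possible selections.
Selections with no faculty members (all students): C(7,2) = 21.
Probability = 21/91 = 3/13.

3/13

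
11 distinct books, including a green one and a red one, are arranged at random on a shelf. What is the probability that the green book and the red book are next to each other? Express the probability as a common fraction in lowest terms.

There are 11! = 39916800 arrangements.
Treat the green book and the red book as a block: 10! arrangements of the blocks × 2 orders within the block = 2·3628800 = 7257600.
Probability = 7257600/39916800 = 2/11.

2/11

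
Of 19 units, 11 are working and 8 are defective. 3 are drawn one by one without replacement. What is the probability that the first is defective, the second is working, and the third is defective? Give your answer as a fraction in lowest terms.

Multiply the conditional probabilities at each draw: 8/19 · 11/18 · 7/17 = 616/5814 = 308/2907.

308/2907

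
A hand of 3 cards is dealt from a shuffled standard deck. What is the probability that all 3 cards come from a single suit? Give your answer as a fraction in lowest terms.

22/425

There are C(52,3) = 22100 possible 3-card hands.
Hands of one suit: 4 suits × C(13,3) = 4·286 = 1144.
Probability = 1144/22100 = 22/425.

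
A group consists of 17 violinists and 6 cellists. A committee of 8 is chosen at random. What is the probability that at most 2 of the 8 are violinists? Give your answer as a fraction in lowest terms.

There are C(23,8) = 490314 ways to choose the 8.
Favorable selections (at most 2 violinists): C(17,2)·C(6,6) = 136.
Probability = 136/490314 = 4/14421.

4/14421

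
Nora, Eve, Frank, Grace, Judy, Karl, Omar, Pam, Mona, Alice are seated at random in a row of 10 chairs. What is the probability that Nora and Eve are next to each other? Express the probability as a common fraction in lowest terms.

1/5

There are 10! = 3628800 arrangements.
Treat Nora and Eve as a block: 9! arrangements of the blocks × 2 orders within the block = 2·362880 = 725760.
Probability = 725760/3628800 = 1/5.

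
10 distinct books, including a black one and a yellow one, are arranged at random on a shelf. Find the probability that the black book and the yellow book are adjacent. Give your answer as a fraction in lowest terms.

1/5

There are 10! = 3628800 arrangements.
Treat the black book and the yellow book as a block: 9! arrangements of the blocks × 2 orders within the block = 2·362880 = 725760.
Probability = 725760/3628800 = 1/5.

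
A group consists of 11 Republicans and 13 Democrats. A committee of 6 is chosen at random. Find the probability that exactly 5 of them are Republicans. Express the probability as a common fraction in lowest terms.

39/874

There are C(24,6) = 134596 ways to choose 6 from 24.
Selections with exactly 5 Republicans: choose 5 of the 11 Republicans and 1 of the 13 Democrats, C(11,5)·C(13,1) = 462·13 = 6006.
Probability = 6006/134596 = 39/874.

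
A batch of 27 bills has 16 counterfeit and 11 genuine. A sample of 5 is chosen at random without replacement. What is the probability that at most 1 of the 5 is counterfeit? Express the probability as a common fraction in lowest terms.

Total selections: C(27,5) = 80730.
Favorable selections (at most 1 counterfeit): C(16,0)·C(11,5) + C(16,1)·C(11,4) = 462 + 5280 = 5742.
Probability = 5742/80730 = 319/4485.

319/4485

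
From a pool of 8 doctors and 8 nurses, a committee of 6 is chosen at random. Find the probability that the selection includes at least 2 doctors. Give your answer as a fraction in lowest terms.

269/286

There are C(16,6) = 8008 ways to choose the 6.
Count the complement (fewer than 2 doctors): C(8,0)·C(8,6) + C(8,1)·C(8,5) = 28 + 448 = 476.
Probability = 1 − 476/8008 = 7532/8008 = 269/286.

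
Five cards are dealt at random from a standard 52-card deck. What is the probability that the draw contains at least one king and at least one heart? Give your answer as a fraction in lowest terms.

229297/866320

There are C(52,5) = 2598960 possible draws.
By inclusion-exclusion on the complements, draws missing all kings or all hearts: C(48,5) + C(39,5) − C(36,5) = 1712304 + 575757 − 376992 = 1911069.
So draws with at least one of each: 2598960 − 1911069 = 687891, probability 687891/2598960 = 229297/866320.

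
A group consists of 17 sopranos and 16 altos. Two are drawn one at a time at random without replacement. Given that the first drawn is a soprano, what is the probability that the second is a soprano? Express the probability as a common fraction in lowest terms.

1/2

After removing one soprano, 32 remain: 16 sopranos and 16 altos.
So the probability the next is a soprano is 16/32 = 1/2.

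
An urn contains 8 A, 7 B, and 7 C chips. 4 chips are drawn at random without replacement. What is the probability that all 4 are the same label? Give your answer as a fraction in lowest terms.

There are C(22,4) = 7315 ways to draw 4 chips.
All same label: C(8,4) + C(7,4) + C(7,4) = 70 + 35 + 35 = 140.
Probability = 140/7315 = 4/209.

4/209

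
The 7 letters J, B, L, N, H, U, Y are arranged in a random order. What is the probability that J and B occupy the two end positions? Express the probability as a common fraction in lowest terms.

1/21

There are 7! = 5040 arrangements.
Place J and B at the ends in 2 ways, arrange the remaining 5 in 5! = 120 ways: 2·120 = 240.
Probability = 240/5040 = 1/21.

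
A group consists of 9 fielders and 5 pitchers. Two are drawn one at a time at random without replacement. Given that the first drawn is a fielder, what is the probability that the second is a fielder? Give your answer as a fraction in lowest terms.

8/13

After removing one fielder, 13 remain: 8 fielders and 5 pitchers.
So the probability the next is a fielder is 8/13.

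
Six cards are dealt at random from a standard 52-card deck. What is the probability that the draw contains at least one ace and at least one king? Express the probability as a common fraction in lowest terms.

718637/5089630

There are C(52,6) = 20358520 possible draws.
By inclusion-exclusion on the complements, draws missing all aces or all kings: C(48,6) + C(48,6) − C(44,6) = 12271512 + 12271512 − 7059052 = 17483972.
So draws with at least one of each: 20358520 − 17483972 = 2874548, probability 2874548/20358520 = 718637/5089630.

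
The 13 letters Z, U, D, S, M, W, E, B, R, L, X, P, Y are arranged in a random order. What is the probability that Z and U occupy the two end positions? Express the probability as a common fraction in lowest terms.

1/78

There are 13! = 6227020800 arrangements.
Place Z and U at the ends in 2 ways, arrange the remaining 11 in 11! = 39916800 ways: 2·39916800 = 79833600.
Probability = 79833600/6227020800 = 1/78.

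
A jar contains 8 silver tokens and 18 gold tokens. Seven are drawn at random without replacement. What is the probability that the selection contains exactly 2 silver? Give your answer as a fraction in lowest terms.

29988/82225

The sample space is all 7-subsets of the 26: C(26,7) = 657800.
Selections with exactly 2 silver: choose 2 of the 8 silver and 5 of the 18 gold, C(8,2)·C(18,5) = 28·8568 = 239904.
Probability = 239904/657800 = 29988/82225.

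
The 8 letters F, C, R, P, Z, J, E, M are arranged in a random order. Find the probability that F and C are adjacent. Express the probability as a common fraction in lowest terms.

There are 8! = 40320 arrangements.
Treat F and C as a block: 7! arrangements of the blocks × 2 orders within the block = 2·5040 = 10080.
Probability = 10080/40320 = 1/4.

1/4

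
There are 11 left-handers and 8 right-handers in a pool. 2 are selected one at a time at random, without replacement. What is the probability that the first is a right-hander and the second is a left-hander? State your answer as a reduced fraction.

Multiply the conditional probabilities at each draw: 8/19 · 11/18 = 88/342 = 44/171.

44/171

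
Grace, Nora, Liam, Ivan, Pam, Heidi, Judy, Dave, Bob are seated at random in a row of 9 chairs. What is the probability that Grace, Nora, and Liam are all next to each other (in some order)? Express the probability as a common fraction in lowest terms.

There are 9! = 362880 arrangements.
Treat the three as one block: 7! placements × 3! orders within the block = 5040·6 = 30240.
Probability = 30240/362880 = 1/12.

1/12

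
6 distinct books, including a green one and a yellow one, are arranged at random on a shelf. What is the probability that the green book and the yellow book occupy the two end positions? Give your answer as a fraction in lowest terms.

1/15

There are 6! = 720 arrangements.
Place the green book and the yellow book at the ends in 2 ways, arrange the remaining 4 in 4! = 24 ways: 2·24 = 48.
Probability = 48/720 = 1/15.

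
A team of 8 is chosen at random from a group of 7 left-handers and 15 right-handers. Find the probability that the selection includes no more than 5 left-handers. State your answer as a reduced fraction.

Total selections: C(22,8) = 319770.
Count the complement (more than 5 left-handers): C(7,6)·C(15,2) + C(7,7)·C(15,1) = 735 + 15 = 750.
Probability = 1 − 750/319770 = 319020/319770 = 10634/10659.

10634/10659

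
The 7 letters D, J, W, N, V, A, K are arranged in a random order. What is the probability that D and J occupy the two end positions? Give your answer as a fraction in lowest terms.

1/21

There are 7! = 5040 arrangements.
Place D and J at the ends in 2 ways, arrange the remaining 5 in 5! = 120 ways: 2·120 = 240.
Probability = 240/5040 = 1/21.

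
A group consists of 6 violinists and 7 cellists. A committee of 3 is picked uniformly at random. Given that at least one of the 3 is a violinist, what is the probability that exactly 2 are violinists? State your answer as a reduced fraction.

Work in counts. Selections with at least one violinist: C(13,3) − C(7,3) = 286 − 35 = 251.
Of those, selections where exactly 2 are violinists: C(6,2)·C(7,1) = 15·7 = 105.
Conditional probability = 105/251.

105/251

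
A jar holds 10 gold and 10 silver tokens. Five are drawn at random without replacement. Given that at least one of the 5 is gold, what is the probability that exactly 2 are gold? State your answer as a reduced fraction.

Work in counts. Selections with at least one gold: C(20,5) − C(10,5) = 15504 − 252 = 15252.
Of those, selections where exactly 2 are gold: C(10,2)·C(10,3) = 45·120 = 5400.
Conditional probability = 5400/15252 = 450/1271.

450/1271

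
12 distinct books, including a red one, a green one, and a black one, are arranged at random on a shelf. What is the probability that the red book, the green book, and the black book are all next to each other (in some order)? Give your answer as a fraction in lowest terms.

There are 12! = 479001600 arrangements.
Treat the three as one block: 10! placements × 3! orders within the block = 3628800·6 = 21772800.
Probability = 21772800/479001600 = 1/22.

1/22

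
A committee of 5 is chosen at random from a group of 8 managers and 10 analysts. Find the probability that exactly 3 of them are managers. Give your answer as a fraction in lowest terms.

5/17

Total number of selections: C(18,5) = 8568.
Selections with exactly 3 managers: choose 3 of the 8 managers and 2 of the 10 analysts, C(8,3)·C(10,2) = 56·45 = 2520.
Probability = 2520/8568 = 5/17.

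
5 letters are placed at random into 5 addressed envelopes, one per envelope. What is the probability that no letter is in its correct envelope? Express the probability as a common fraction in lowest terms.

There are 5! = 120 assignments.
By inclusion-exclusion, assignments with no fixed points: C(5,0)·5! − C(5,1)·4! + C(5,2)·3! − C(5,3)·2! + C(5,4)·1! − C(5,5)·0! = 44.
Probability = 44/120 = 11/30.

11/30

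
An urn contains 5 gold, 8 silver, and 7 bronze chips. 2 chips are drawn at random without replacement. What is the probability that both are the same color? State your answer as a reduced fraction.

There are C(20,2) = 190 ways to draw 2 chips.
All same color: C(5,2) + C(8,2) + C(7,2) = 10 + 28 + 21 = 59.
Probability = 59/190.

59/190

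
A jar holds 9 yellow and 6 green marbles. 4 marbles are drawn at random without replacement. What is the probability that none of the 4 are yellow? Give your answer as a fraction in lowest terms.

There are C(15,4) = 1365 possible selections.
Selections with no yellow (all green): C(6,4) = 15.
Probability = 15/1365 = 1/91.

1/91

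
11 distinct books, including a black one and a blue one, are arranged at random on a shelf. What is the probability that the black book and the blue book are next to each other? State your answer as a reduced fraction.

There are 11! = 39916800 arrangements.
Treat the black book and the blue book as a block: 10! arrangements of the blocks × 2 orders within the block = 2·3628800 = 7257600.
Probability = 7257600/39916800 = 2/11.

2/11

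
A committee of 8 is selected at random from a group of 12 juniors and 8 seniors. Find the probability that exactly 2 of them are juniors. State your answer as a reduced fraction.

308/20995

Total number of selections: C(20,8) = 125970.
Selections with exactly 2 juniors: choose 2 of the 12 juniors and 6 of the 8 seniors, C(12,2)·C(8,6) = 66·28 = 1848.
Probability = 1848/125970 = 308/20995.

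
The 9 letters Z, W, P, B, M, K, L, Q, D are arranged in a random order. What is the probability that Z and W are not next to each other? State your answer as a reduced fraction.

7/9

There are 9! = 362880 arrangements.
Arrangements with Z and W adjacent: 2·8! = 80640.
So not adjacent: 362880 − 80640 = 282240, probability 282240/362880 = 7/9.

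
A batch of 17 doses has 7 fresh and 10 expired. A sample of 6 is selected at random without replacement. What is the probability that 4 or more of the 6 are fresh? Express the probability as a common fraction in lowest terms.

32/221

There are C(17,6) = 12376 ways to choose the 6.
Favorable selections (4 or more fresh): C(7,4)·C(10,2) + C(7,5)·C(10,1) + C(7,6)·C(10,0) = 1575 + 210 + 7 = 1792.
Probability = 1792/12376 = 32/221.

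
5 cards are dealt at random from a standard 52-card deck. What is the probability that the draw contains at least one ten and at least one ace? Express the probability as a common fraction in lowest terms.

6509/64974

There are C(52,5) = 2598960 possible draws.
By inclusion-exclusion on the complements, draws missing all tens or all aces: C(48,5) + C(48,5) − C(44,5) = 1712304 + 1712304 − 1086008 = 2338600.
So draws with at least one of each: 2598960 − 2338600 = 260360, probability 260360/2598960 = 6509/64974.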